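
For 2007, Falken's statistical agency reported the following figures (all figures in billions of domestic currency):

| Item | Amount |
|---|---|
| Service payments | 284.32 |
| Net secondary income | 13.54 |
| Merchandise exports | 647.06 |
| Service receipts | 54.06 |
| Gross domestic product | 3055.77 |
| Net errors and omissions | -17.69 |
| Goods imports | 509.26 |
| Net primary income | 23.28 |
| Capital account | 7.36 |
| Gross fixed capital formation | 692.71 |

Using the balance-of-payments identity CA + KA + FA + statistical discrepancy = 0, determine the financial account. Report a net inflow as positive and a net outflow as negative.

65.97

Goods balance = 647.06 - 509.26 = 137.80
Services balance = 54.06 - 284.32 = -230.26
Trade balance (goods + services) = 137.80 + (-230.26) = -92.46
Net primary income = 23.28
Net secondary income = 13.54
Current account = -92.46 + 23.28 + 13.54 = -55.64
Financial account = -(-55.64 + 7.36 + (-17.69)) = 65.97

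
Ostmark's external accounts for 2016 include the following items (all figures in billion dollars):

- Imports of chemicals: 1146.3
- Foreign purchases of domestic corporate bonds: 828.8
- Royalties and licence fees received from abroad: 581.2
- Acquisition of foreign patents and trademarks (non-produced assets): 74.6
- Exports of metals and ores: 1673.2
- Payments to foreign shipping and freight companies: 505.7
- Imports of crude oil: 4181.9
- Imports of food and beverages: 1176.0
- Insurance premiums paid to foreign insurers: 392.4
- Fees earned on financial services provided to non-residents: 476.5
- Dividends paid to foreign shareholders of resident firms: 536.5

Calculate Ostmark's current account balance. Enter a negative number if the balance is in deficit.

-5207.9

Goods: -4181.9 - 1176.0 - 1146.3 + 1673.2 = -4831.0
Services: 581.2 - 505.7 + 476.5 - 392.4 = 159.6
Primary income: -536.5
Current account = (-4831.0) + 159.6 + (-536.5) = -5207.9
(Excluded from the current account — financial account: foreign purchases of domestic corporate bonds 828.8; capital account: acquisition of foreign patents and trademarks (non-produced assets) 74.6.)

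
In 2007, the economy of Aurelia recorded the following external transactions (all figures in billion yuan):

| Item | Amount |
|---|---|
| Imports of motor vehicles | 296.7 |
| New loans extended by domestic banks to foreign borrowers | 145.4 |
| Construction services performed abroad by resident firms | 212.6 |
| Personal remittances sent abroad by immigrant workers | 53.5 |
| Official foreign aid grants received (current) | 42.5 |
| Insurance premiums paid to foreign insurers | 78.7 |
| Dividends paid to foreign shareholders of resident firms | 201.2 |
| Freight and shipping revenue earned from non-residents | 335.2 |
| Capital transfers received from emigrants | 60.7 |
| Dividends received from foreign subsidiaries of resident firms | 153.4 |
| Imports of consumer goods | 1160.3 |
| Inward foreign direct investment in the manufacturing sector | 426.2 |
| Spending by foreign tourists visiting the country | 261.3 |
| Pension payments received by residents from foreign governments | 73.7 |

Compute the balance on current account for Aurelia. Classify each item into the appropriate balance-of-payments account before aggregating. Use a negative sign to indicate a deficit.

Goods: -1160.3 - 296.7 = -1457.0
Services: -78.7 + 335.2 + 261.3 + 212.6 = 730.4
Primary income: -201.2 + 153.4 = -47.8
Secondary income: 42.5 + 73.7 - 53.5 = 62.7
Current account = (-1457.0) + 730.4 + (-47.8) + 62.7 = -711.7
(Excluded from the current account — financial account: new loans extended by domestic banks to foreign borrowers 145.4, inward foreign direct investment in the manufacturing sector 426.2; capital account: capital transfers received from emigrants 60.7.)

-711.7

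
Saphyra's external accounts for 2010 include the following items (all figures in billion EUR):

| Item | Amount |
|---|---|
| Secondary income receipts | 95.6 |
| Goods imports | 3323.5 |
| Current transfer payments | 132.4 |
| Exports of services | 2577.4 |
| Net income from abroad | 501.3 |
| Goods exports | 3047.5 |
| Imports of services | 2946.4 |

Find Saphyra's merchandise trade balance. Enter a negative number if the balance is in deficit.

-276.0

Goods balance = 3047.5 - 3323.5 = -276.0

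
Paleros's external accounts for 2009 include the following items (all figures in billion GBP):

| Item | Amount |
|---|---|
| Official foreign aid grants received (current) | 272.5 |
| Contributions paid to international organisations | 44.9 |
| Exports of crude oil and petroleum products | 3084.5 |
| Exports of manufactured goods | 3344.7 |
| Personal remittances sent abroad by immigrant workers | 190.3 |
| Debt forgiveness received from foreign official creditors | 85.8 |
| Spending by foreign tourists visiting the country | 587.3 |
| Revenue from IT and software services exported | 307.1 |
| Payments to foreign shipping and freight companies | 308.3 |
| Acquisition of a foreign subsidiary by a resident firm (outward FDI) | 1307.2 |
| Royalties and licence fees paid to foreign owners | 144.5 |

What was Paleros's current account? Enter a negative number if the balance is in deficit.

6908.1

Goods: 3344.7 + 3084.5 = 6429.2
Services: 307.1 - 144.5 - 308.3 + 587.3 = 441.6
Secondary income: 272.5 - 44.9 - 190.3 = 37.3
Current account = 6429.2 + 441.6 + 37.3 = 6908.1
(Excluded from the current account — capital account: debt forgiveness received from foreign official creditors 85.8; financial account: acquisition of a foreign subsidiary by a resident firm (outward FDI) 1307.2.)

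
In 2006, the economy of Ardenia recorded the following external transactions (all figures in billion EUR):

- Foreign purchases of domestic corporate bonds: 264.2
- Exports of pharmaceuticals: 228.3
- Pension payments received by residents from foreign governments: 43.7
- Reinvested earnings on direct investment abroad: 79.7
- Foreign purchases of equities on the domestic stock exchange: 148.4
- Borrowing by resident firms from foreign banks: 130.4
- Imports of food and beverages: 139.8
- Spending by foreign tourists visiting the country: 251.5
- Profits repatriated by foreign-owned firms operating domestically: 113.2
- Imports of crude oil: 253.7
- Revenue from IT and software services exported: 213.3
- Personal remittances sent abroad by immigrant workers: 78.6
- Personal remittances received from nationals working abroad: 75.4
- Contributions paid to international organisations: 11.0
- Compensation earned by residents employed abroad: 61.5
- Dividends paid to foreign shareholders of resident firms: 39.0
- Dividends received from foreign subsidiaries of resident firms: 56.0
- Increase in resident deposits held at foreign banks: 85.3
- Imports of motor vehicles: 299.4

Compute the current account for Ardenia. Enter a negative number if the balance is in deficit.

74.7

Goods: 228.3 - 299.4 - 139.8 - 253.7 = -464.6
Services: 213.3 + 251.5 = 464.8
Primary income: 61.5 - 39.0 + 79.7 - 113.2 + 56.0 = 45.0
Secondary income: -11.0 + 43.7 - 78.6 + 75.4 = 29.5
Current account = (-464.6) + 464.8 + 45.0 + 29.5 = 74.7
(Excluded from the current account — financial account: foreign purchases of domestic corporate bonds 264.2, foreign purchases of equities on the domestic stock exchange 148.4, borrowing by resident firms from foreign banks 130.4, increase in resident deposits held at foreign banks 85.3.)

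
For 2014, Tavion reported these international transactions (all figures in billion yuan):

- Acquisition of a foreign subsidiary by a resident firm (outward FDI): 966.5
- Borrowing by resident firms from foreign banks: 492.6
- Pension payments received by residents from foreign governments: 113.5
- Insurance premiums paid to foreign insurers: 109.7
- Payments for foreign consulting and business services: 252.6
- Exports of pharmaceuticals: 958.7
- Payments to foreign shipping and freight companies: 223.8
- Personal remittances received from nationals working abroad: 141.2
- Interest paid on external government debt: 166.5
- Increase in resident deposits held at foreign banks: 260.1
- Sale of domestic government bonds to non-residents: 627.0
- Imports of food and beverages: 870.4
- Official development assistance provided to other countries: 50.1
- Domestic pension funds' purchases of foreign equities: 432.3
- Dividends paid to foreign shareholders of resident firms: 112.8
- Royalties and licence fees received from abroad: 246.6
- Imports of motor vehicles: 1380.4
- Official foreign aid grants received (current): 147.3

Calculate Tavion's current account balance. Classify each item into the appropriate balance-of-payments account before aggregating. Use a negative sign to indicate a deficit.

-1559.0

Goods: 958.7 - 870.4 - 1380.4 = -1292.1
Services: -252.6 - 223.8 + 246.6 - 109.7 = -339.5
Primary income: -112.8 - 166.5 = -279.3
Secondary income: 113.5 + 141.2 + 147.3 - 50.1 = 351.9
Current account = (-1292.1) + (-339.5) + (-279.3) + 351.9 = -1559.0
(Excluded from the current account — financial account: acquisition of a foreign subsidiary by a resident firm (outward FDI) 966.5, borrowing by resident firms from foreign banks 492.6, increase in resident deposits held at foreign banks 260.1, sale of domestic government bonds to non-residents 627.0, domestic pension funds' purchases of foreign equities 432.3.)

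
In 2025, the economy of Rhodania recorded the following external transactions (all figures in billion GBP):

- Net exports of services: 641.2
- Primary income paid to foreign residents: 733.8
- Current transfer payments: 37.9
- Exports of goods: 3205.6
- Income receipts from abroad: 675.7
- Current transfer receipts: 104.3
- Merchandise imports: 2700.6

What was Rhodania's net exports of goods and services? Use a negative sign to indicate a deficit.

Goods balance = 3205.6 - 2700.6 = 505.0
Services balance = 641.2
Trade balance (goods + services) = 505.0 + 641.2 = 1146.2

1146.2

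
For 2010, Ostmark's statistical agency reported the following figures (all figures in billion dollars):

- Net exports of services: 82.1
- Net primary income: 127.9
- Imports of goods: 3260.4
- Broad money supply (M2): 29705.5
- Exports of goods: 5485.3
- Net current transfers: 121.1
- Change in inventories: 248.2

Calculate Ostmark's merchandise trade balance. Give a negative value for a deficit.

2224.9

Goods balance = 5485.3 - 3260.4 = 2224.9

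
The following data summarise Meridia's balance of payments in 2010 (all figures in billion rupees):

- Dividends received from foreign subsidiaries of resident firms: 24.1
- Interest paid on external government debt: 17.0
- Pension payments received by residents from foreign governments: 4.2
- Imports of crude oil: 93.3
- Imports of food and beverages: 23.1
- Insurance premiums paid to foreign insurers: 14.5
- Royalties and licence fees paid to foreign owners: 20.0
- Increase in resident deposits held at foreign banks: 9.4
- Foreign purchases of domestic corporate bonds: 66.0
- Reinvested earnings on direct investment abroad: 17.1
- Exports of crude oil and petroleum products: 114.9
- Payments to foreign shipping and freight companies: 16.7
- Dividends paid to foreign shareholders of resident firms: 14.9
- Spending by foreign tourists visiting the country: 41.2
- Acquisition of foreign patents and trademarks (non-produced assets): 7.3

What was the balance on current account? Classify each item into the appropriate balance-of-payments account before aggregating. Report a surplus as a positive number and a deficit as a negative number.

2.0

Goods: -23.1 - 93.3 + 114.9 = -1.5
Services: -14.5 + 41.2 - 20.0 - 16.7 = -10.0
Primary income: -14.9 - 17.0 + 17.1 + 24.1 = 9.3
Secondary income: 4.2
Current account = (-1.5) + (-10.0) + 9.3 + 4.2 = 2.0
(Excluded from the current account — financial account: increase in resident deposits held at foreign banks 9.4, foreign purchases of domestic corporate bonds 66.0; capital account: acquisition of foreign patents and trademarks (non-produced assets) 7.3.)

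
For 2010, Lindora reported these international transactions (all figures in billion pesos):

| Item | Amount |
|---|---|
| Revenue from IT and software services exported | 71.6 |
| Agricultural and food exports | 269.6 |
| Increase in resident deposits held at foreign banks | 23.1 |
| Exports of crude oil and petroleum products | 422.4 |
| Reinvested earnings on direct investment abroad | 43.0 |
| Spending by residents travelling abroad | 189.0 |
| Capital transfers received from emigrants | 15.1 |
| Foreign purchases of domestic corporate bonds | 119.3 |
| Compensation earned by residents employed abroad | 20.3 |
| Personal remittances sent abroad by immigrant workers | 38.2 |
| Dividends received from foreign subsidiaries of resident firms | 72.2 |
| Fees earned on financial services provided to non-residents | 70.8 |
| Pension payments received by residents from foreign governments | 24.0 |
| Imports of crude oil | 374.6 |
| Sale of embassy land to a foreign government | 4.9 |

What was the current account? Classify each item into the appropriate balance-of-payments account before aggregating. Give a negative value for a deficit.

392.1

Goods: -374.6 + 422.4 + 269.6 = 317.4
Services: -189.0 + 70.8 + 71.6 = -46.6
Primary income: 43.0 + 72.2 + 20.3 = 135.5
Secondary income: 24.0 - 38.2 = -14.2
Current account = 317.4 + (-46.6) + 135.5 + (-14.2) = 392.1
(Excluded from the current account — financial account: increase in resident deposits held at foreign banks 23.1, foreign purchases of domestic corporate bonds 119.3; capital account: capital transfers received from emigrants 15.1, sale of embassy land to a foreign government 4.9.)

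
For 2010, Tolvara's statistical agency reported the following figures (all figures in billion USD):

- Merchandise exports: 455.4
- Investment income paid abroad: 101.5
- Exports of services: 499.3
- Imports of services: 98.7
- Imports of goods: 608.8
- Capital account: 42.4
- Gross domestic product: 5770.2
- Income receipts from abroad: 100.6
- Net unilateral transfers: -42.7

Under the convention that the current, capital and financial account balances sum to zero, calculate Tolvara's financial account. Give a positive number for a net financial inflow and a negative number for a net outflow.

-246.0

Goods balance = 455.4 - 608.8 = -153.4
Services balance = 499.3 - 98.7 = 400.6
Trade balance (goods + services) = -153.4 + 400.6 = 247.2
Net primary income = 100.6 - 101.5 = -0.9
Net secondary income = -42.7
Current account = 247.2 + (-0.9) + (-42.7) = 203.6
Financial account = -(203.6 + 42.4) = -246.0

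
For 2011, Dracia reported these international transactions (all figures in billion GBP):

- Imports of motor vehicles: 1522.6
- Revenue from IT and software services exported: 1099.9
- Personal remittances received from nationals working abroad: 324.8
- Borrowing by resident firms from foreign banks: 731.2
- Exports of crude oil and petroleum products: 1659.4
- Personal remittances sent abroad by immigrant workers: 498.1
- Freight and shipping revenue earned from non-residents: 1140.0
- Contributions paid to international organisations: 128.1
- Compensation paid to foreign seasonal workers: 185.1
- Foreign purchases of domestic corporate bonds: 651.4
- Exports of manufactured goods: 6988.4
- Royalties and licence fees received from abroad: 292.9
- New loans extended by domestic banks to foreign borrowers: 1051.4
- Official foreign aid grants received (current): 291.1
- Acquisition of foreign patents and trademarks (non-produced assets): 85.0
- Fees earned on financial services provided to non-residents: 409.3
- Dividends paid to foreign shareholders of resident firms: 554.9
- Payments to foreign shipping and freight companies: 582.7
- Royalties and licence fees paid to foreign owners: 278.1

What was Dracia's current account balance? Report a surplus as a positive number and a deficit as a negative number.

Goods: 1659.4 - 1522.6 + 6988.4 = 7125.2
Services: 292.9 + 1099.9 - 278.1 - 582.7 + 1140.0 + 409.3 = 2081.3
Primary income: -185.1 - 554.9 = -740.0
Secondary income: 324.8 - 128.1 - 498.1 + 291.1 = -10.3
Current account = 7125.2 + 2081.3 + (-740.0) + (-10.3) = 8456.2
(Excluded from the current account — financial account: borrowing by resident firms from foreign banks 731.2, foreign purchases of domestic corporate bonds 651.4, new loans extended by domestic banks to foreign borrowers 1051.4; capital account: acquisition of foreign patents and trademarks (non-produced assets) 85.0.)

8456.2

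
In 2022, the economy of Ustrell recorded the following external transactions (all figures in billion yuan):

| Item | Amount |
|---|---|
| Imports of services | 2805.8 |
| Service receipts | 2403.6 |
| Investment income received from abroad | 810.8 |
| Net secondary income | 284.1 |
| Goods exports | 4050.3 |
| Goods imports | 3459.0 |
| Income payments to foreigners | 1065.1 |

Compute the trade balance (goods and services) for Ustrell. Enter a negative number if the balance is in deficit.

189.1

Goods balance = 4050.3 - 3459.0 = 591.3
Services balance = 2403.6 - 2805.8 = -402.2
Trade balance (goods + services) = 591.3 + (-402.2) = 189.1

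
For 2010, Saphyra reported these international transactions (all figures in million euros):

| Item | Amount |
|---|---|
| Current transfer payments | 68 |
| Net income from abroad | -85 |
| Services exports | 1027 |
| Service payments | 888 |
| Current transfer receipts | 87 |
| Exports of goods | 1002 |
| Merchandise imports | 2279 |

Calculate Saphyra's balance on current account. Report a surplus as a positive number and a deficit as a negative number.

-1204

Goods balance = 1002 - 2279 = -1277
Services balance = 1027 - 888 = 139
Trade balance (goods + services) = -1277 + 139 = -1138
Net primary income = -85
Net secondary income = 87 - 68 = 19
Current account = -1138 + (-85) + 19 = -1204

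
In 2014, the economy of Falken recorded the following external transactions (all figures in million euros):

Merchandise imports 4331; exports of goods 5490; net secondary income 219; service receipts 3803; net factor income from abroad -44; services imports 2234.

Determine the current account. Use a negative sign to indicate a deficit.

2903

Goods balance = 5490 - 4331 = 1159
Services balance = 3803 - 2234 = 1569
Trade balance (goods + services) = 1159 + 1569 = 2728
Net primary income = -44
Net secondary income = 219
Current account = 2728 + (-44) + 219 = 2903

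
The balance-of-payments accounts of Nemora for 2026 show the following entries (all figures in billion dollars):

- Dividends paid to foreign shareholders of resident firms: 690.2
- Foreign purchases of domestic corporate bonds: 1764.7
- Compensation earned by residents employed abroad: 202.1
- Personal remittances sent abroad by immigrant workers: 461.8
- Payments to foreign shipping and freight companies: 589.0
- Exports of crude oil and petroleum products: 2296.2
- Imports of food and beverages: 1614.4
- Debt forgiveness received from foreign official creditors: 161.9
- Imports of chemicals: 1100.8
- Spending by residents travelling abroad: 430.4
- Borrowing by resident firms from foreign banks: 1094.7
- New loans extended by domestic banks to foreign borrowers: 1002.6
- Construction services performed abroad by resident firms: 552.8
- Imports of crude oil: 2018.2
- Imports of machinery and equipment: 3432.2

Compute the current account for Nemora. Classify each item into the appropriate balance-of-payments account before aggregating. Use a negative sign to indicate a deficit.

Goods: -1100.8 + 2296.2 - 2018.2 - 3432.2 - 1614.4 = -5869.4
Services: -589.0 + 552.8 - 430.4 = -466.6
Primary income: -690.2 + 202.1 = -488.1
Secondary income: -461.8
Current account = (-5869.4) + (-466.6) + (-488.1) + (-461.8) = -7285.9
(Excluded from the current account — financial account: foreign purchases of domestic corporate bonds 1764.7, borrowing by resident firms from foreign banks 1094.7, new loans extended by domestic banks to foreign borrowers 1002.6; capital account: debt forgiveness received from foreign official creditors 161.9.)

-7285.9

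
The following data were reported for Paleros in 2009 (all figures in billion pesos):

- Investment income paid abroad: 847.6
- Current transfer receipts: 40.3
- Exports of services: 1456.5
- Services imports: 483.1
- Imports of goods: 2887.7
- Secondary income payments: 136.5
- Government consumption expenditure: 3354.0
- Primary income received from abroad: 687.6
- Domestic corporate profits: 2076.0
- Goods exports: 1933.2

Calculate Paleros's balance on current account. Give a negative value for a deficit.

Goods balance = 1933.2 - 2887.7 = -954.5
Services balance = 1456.5 - 483.1 = 973.4
Trade balance (goods + services) = -954.5 + 973.4 = 18.9
Net primary income = 687.6 - 847.6 = -160.0
Net secondary income = 40.3 - 136.5 = -96.2
Current account = 18.9 + (-160.0) + (-96.2) = -237.3

-237.3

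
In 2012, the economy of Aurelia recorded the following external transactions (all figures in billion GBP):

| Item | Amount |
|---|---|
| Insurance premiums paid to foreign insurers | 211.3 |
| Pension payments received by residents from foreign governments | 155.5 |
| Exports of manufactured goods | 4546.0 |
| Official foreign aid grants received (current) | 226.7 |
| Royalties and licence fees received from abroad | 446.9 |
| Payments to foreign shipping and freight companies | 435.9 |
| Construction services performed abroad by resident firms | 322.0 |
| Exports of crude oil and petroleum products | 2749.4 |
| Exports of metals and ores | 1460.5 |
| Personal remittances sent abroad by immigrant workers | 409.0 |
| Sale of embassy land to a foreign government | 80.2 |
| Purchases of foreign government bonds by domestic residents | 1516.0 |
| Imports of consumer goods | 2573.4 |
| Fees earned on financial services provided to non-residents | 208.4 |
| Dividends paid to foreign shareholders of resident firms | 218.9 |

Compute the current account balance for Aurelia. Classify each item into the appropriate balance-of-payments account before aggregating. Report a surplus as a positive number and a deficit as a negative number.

6266.9

Goods: -2573.4 + 2749.4 + 4546.0 + 1460.5 = 6182.5
Services: 322.0 - 435.9 + 446.9 + 208.4 - 211.3 = 330.1
Primary income: -218.9
Secondary income: -409.0 + 226.7 + 155.5 = -26.8
Current account = 6182.5 + 330.1 + (-218.9) + (-26.8) = 6266.9
(Excluded from the current account — capital account: sale of embassy land to a foreign government 80.2; financial account: purchases of foreign government bonds by domestic residents 1516.0.)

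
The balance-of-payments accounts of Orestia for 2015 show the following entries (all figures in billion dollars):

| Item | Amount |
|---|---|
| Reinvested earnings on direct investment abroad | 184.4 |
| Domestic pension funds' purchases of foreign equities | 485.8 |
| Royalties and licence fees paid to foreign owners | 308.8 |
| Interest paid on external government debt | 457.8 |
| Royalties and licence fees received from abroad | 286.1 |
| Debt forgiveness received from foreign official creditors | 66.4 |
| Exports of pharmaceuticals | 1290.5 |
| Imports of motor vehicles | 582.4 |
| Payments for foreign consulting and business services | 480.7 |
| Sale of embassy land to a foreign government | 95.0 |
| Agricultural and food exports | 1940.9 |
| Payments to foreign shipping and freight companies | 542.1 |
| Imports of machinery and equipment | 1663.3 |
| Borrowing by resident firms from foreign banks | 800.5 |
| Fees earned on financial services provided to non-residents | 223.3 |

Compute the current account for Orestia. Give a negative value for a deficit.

Goods: -582.4 + 1940.9 + 1290.5 - 1663.3 = 985.7
Services: 286.1 - 542.1 - 480.7 - 308.8 + 223.3 = -822.2
Primary income: 184.4 - 457.8 = -273.4
Current account = 985.7 + (-822.2) + (-273.4) = -109.9
(Excluded from the current account — financial account: domestic pension funds' purchases of foreign equities 485.8, borrowing by resident firms from foreign banks 800.5; capital account: debt forgiveness received from foreign official creditors 66.4, sale of embassy land to a foreign government 95.0.)

-109.9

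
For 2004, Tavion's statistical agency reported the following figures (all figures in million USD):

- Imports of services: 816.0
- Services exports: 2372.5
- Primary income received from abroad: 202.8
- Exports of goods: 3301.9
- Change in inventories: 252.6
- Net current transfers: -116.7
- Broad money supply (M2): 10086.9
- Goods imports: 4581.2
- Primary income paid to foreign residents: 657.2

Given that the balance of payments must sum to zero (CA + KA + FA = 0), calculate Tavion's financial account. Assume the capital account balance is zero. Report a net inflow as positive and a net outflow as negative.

Goods balance = 3301.9 - 4581.2 = -1279.3
Services balance = 2372.5 - 816.0 = 1556.5
Trade balance (goods + services) = -1279.3 + 1556.5 = 277.2
Net primary income = 202.8 - 657.2 = -454.4
Net secondary income = -116.7
Current account = 277.2 + (-454.4) + (-116.7) = -293.9
Financial account = -(-293.9) = 293.9

293.9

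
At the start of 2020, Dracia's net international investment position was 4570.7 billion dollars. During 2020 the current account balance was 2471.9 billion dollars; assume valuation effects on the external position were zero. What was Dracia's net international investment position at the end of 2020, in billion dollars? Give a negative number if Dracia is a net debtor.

7042.6

With no valuation effects, change in NIIP = current account = 2471.9
End-of-year NIIP = 4570.7 + 2471.9 = 7042.6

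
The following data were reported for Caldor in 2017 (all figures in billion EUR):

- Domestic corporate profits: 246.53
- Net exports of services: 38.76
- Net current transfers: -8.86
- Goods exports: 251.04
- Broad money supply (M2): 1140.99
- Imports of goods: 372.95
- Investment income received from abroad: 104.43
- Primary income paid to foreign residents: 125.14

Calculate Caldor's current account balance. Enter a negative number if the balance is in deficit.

Goods balance = 251.04 - 372.95 = -121.91
Services balance = 38.76
Trade balance (goods + services) = -121.91 + 38.76 = -83.15
Net primary income = 104.43 - 125.14 = -20.71
Net secondary income = -8.86
Current account = -83.15 + (-20.71) + (-8.86) = -112.72

-112.72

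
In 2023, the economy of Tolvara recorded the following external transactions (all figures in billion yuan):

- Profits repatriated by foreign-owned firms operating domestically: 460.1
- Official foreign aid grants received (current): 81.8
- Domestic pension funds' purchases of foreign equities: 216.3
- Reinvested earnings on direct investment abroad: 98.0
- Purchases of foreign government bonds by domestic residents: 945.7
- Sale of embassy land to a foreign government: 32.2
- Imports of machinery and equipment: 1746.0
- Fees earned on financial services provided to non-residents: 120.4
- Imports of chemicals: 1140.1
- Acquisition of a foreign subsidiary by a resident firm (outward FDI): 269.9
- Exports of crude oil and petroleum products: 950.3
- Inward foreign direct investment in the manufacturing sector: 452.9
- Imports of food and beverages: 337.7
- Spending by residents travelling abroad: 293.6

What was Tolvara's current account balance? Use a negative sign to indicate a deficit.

Goods: -1140.1 - 1746.0 - 337.7 + 950.3 = -2273.5
Services: -293.6 + 120.4 = -173.2
Primary income: -460.1 + 98.0 = -362.1
Secondary income: 81.8
Current account = (-2273.5) + (-173.2) + (-362.1) + 81.8 = -2727.0
(Excluded from the current account — financial account: domestic pension funds' purchases of foreign equities 216.3, purchases of foreign government bonds by domestic residents 945.7, acquisition of a foreign subsidiary by a resident firm (outward FDI) 269.9, inward foreign direct investment in the manufacturing sector 452.9; capital account: sale of embassy land to a foreign government 32.2.)

-2727.0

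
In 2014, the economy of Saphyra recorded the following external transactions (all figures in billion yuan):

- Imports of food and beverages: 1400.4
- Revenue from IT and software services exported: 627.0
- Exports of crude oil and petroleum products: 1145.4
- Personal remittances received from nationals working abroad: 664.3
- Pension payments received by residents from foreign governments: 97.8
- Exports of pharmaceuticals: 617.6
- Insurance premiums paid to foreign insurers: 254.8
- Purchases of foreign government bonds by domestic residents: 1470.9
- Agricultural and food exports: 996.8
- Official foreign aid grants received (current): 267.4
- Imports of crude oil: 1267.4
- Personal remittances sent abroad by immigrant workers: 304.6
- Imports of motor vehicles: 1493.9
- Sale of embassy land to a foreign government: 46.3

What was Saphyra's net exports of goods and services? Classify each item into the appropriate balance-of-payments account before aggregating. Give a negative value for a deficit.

Goods: -1267.4 + 996.8 - 1493.9 + 1145.4 + 617.6 - 1400.4 = -1401.9
Services: 627.0 - 254.8 = 372.2
Trade balance = -1401.9 + 372.2 = -1029.7
(Excluded from the trade balance — secondary income: personal remittances received from nationals working abroad 664.3, pension payments received by residents from foreign governments 97.8, official foreign aid grants received (current) 267.4, personal remittances sent abroad by immigrant workers 304.6; financial account: purchases of foreign government bonds by domestic residents 1470.9; capital account: sale of embassy land to a foreign government 46.3.)

-1029.7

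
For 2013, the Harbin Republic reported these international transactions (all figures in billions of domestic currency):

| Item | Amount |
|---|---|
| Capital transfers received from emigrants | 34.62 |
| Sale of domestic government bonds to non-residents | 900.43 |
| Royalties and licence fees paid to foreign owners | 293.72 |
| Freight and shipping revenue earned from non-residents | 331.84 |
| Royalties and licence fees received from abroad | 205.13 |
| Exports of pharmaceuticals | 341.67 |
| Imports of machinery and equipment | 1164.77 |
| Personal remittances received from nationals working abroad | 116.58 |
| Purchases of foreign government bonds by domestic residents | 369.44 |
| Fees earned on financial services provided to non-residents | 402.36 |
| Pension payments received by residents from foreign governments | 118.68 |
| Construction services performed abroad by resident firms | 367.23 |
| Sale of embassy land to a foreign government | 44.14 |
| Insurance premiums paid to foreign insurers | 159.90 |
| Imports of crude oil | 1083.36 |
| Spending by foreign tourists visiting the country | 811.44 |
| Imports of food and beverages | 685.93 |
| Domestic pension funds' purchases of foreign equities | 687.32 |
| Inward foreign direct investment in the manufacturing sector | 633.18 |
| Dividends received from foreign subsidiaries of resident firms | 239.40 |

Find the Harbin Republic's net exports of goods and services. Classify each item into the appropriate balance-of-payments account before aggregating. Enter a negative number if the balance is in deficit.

-928.01

Goods: -685.93 - 1164.77 - 1083.36 + 341.67 = -2592.39
Services: -293.72 + 402.36 + 205.13 + 367.23 + 811.44 + 331.84 - 159.90 = 1664.38
Trade balance = -2592.39 + 1664.38 = -928.01
(Excluded from the trade balance — capital account: capital transfers received from emigrants 34.62, sale of embassy land to a foreign government 44.14; financial account: sale of domestic government bonds to non-residents 900.43, purchases of foreign government bonds by domestic residents 369.44, domestic pension funds' purchases of foreign equities 687.32, inward foreign direct investment in the manufacturing sector 633.18; secondary income: personal remittances received from nationals working abroad 116.58, pension payments received by residents from foreign governments 118.68; primary income: dividends received from foreign subsidiaries of resident firms 239.40.)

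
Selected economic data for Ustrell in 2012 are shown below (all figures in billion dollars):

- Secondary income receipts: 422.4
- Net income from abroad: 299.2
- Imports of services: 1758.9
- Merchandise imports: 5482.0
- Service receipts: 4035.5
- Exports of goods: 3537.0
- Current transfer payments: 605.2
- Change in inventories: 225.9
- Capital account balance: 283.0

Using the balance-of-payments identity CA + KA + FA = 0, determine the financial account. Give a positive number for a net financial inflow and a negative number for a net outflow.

Goods balance = 3537.0 - 5482.0 = -1945.0
Services balance = 4035.5 - 1758.9 = 2276.6
Trade balance (goods + services) = -1945.0 + 2276.6 = 331.6
Net primary income = 299.2
Net secondary income = 422.4 - 605.2 = -182.8
Current account = 331.6 + 299.2 + (-182.8) = 448.0
Financial account = -(448.0 + 283.0) = -731.0

-731.0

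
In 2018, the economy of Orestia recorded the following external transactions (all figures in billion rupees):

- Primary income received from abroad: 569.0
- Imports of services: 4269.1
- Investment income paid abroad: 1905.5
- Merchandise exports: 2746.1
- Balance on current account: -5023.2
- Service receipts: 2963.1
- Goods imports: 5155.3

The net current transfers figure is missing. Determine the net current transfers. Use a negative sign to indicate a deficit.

Current account = goods balance + services balance + net primary income + net secondary income
Sum of the known components = -5051.7
Net current transfers = CA - (known components) = -5023.2 - (-5051.7) = 28.5

28.5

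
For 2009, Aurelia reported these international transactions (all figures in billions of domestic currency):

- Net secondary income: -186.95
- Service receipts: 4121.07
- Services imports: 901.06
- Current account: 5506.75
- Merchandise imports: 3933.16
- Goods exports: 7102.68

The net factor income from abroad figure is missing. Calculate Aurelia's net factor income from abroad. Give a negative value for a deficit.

-695.83

Current account = goods balance + services balance + net primary income + net secondary income
Sum of the known components = 6202.58
Net factor income from abroad = CA - (known components) = 5506.75 - 6202.58 = -695.83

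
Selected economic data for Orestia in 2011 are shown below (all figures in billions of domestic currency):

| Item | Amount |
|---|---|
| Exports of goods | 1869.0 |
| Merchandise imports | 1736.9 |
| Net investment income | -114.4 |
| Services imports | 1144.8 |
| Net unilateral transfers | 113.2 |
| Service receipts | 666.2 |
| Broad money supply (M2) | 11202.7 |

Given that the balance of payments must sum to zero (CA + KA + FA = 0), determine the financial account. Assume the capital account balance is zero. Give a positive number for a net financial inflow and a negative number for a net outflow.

347.7

Goods balance = 1869.0 - 1736.9 = 132.1
Services balance = 666.2 - 1144.8 = -478.6
Trade balance (goods + services) = 132.1 + (-478.6) = -346.5
Net primary income = -114.4
Net secondary income = 113.2
Current account = -346.5 + (-114.4) + 113.2 = -347.7
Financial account = -(-347.7) = 347.7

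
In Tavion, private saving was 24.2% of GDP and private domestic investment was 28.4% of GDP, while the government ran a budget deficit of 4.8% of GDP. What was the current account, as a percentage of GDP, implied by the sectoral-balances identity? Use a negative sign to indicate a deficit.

By the sectoral-balances identity, CA = (S_private - I) + (T - G).
Private balance = 24.2 - 28.4 = -4.2
Government balance (T - G) = -4.8
CA = -4.2 + (-4.8) = -9.0

-9.0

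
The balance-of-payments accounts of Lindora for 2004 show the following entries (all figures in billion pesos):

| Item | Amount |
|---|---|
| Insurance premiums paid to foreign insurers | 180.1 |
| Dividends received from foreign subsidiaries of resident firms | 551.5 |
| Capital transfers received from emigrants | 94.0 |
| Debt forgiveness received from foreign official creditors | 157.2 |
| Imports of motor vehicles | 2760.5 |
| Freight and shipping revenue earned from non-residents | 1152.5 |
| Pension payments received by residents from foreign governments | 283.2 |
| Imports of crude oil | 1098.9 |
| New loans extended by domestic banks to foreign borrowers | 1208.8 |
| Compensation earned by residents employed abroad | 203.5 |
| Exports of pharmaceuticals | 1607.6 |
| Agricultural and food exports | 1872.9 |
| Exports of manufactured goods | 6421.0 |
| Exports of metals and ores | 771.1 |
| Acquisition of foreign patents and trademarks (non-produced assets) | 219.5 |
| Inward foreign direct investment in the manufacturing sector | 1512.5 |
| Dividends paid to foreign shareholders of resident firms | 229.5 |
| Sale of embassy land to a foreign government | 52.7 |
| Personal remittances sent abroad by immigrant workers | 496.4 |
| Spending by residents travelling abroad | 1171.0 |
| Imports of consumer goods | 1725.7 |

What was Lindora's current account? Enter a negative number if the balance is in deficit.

Goods: 1872.9 + 1607.6 - 2760.5 + 6421.0 + 771.1 - 1725.7 - 1098.9 = 5087.5
Services: -180.1 - 1171.0 + 1152.5 = -198.6
Primary income: 551.5 - 229.5 + 203.5 = 525.5
Secondary income: 283.2 - 496.4 = -213.2
Current account = 5087.5 + (-198.6) + 525.5 + (-213.2) = 5201.2
(Excluded from the current account — capital account: capital transfers received from emigrants 94.0, debt forgiveness received from foreign official creditors 157.2, acquisition of foreign patents and trademarks (non-produced assets) 219.5, sale of embassy land to a foreign government 52.7; financial account: new loans extended by domestic banks to foreign borrowers 1208.8, inward foreign direct investment in the manufacturing sector 1512.5.)

5201.2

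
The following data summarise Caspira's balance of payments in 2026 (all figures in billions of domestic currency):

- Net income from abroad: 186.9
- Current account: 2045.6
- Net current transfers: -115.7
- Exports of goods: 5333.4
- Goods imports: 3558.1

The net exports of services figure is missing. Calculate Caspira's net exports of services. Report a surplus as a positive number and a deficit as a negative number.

199.1

Current account = goods balance + services balance + net primary income + net secondary income
Sum of the known components = 1846.5
Net exports of services = CA - (known components) = 2045.6 - 1846.5 = 199.1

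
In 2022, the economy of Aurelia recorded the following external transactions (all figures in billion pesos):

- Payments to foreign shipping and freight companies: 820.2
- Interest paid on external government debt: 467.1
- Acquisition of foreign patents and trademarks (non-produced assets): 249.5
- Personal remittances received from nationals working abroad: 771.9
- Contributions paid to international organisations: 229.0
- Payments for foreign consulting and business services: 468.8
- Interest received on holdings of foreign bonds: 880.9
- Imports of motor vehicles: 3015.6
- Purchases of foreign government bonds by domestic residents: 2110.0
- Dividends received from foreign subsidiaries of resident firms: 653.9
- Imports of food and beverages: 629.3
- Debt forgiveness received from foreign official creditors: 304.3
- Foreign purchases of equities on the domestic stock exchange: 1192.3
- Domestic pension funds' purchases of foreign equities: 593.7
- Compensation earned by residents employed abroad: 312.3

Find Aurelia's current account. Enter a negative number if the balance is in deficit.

Goods: -3015.6 - 629.3 = -3644.9
Services: -468.8 - 820.2 = -1289.0
Primary income: 653.9 - 467.1 + 312.3 + 880.9 = 1380.0
Secondary income: -229.0 + 771.9 = 542.9
Current account = (-3644.9) + (-1289.0) + 1380.0 + 542.9 = -3011.0
(Excluded from the current account — capital account: acquisition of foreign patents and trademarks (non-produced assets) 249.5, debt forgiveness received from foreign official creditors 304.3; financial account: purchases of foreign government bonds by domestic residents 2110.0, foreign purchases of equities on the domestic stock exchange 1192.3, domestic pension funds' purchases of foreign equities 593.7.)

-3011.0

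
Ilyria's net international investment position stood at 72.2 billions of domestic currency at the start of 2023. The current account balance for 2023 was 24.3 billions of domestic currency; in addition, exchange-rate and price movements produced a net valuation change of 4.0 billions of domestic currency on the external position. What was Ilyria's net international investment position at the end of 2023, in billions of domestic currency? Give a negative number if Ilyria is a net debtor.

Change in NIIP = current account + net valuation change = 24.3 + 4.0 = 28.3
End-of-year NIIP = 72.2 + 28.3 = 100.5

100.5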